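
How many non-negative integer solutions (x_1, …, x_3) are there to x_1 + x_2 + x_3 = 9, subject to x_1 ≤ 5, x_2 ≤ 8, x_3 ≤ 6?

38

By stars and bars, unrestricted non-negative solutions to x_1+…+x_3 = 9 number C(9+2,2) = 55.
Subtract solutions that violate a single cap (substitute x_i' = x_i − (cap_i+1)): x_1 ≥ 6 gives C(5,2) = 10; x_2 ≥ 9 gives C(2,2) = 1; x_3 ≥ 7 gives C(4,2) = 6. Together 17.
No two caps can be exceeded simultaneously, so the pair terms are all 0.
By inclusion–exclusion the count is 55 − 17 + 0 = 38.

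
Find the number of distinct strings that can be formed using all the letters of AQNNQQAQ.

Letter multiplicities in AQNNQQAQ: A×2, N×2, Q×4.
The number of distinct arrangements is 8!/(4!·2!·2!) = 40320/96 = 420.

420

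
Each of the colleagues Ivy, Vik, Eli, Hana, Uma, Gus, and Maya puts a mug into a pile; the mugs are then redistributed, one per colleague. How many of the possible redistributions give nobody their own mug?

1854

Count assignments avoiding every fixed point. For any j of the 7 colleagues fixed to their own mug, the other 7−j can be arranged in (7−j)! ways.
By inclusion–exclusion this is Σ_{j=0}^{7} (−1)^j C(7,j)·(7−j)!.
Computing: 5040 − 5040 + 2520 − 840 + 210 − 42 + 7 − 1 = 1854.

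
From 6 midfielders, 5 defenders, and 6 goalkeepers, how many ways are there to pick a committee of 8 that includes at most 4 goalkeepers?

23265

Split by how many goalkeepers are chosen (0 through 4).
Sum: C(6,0)·C(11,8) + C(6,1)·C(11,7) + C(6,2)·C(11,6) + C(6,3)·C(11,5) + C(6,4)·C(11,4) = 165 + 1980 + 6930 + 9240 + 4950 = 23265.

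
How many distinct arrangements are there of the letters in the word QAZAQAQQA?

The 9 letters of QAZAQAQQA have repeats: A appearing 4 times and Q appearing 4 times.
So there are 9! / (4!·4!) = 630 distinguishable arrangements.

630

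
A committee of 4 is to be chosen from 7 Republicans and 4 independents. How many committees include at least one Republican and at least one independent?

294

Total 4-person selections from all 11: C(11,4) = 330.
Subtract selections that omit an entire group: no Republicans → C(4,4) = 1; no independents → C(7,4) = 35.
Both groups omitted at once is impossible, so 330 − 36 = 294.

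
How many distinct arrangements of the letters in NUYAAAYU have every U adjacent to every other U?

420

Treat the 2 copies of U as a single block. The multiset to arrange is then {UU, A, A, A, N, Y, Y}, 7 items in all.
That gives (7)!/(3!·2!) = 420 arrangements.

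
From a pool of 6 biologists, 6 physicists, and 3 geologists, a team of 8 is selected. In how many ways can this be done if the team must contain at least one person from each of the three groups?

5922

With no constraint there are C(15,8) = 6435 possible selections.
Selections missing a whole group: no biologists → C(9,8) = 9; no physicists → C(9,8) = 9; no geologists → C(12,8) = 495.
Add back selections omitting two groups (i.e. drawn from a single group): C(6,8) + C(6,8) + C(3,8) = 0.
By inclusion–exclusion: 6435 − 513 + 0 = 5922.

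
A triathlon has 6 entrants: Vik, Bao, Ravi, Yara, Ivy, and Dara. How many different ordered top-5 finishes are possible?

720

There are 6 choices for 1st place, 5 for 2nd, and so on down to 2 for position 5.
That gives 6 × 5 × 4 × 3 × 2 = 720.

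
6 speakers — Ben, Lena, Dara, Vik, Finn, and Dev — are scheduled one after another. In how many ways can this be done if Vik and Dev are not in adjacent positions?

There are 6! = 720 arrangements in all. If Vik and Dev are adjacent, merging them into one block gives 2·(5)! = 240 arrangements.
Complementary counting: 720 − 240 = 480.

480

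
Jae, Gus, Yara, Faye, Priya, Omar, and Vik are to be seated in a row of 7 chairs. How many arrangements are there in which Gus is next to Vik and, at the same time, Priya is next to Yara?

Treat {Gus,Vik} as one block (2 orders) and {Priya,Yara} as another (2 orders).
That leaves 5 units to arrange: 2 × 2 × 5! = 4 × 120 = 480.

480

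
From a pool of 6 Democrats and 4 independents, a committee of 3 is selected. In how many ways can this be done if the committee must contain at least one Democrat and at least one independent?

96

With no constraint there are C(10,3) = 120 possible selections.
Selections missing a whole group: no Democrats → C(4,3) = 4; no independents → C(6,3) = 20.
Both groups omitted at once is impossible, so 120 − 24 = 96.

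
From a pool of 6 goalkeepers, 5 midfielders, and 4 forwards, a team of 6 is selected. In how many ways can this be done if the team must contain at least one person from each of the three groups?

4250

Unrestricted: C(15,6) = 5005 ways to pick any 6 of the 15.
Subtract selections that omit an entire group: no goalkeepers → C(9,6) = 84; no midfielders → C(10,6) = 210; no forwards → C(11,6) = 462.
Add back selections omitting two groups (i.e. drawn from a single group): C(6,6) + C(5,6) + C(4,6) = 1.
By inclusion–exclusion: 5005 − 756 + 1 = 4250.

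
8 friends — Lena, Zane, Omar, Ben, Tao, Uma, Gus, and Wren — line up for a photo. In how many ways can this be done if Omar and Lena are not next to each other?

30240

There are 8! = 40320 arrangements in all. If Omar and Lena are adjacent, merging them into one block gives 2·(7)! = 10080 arrangements.
So 40320 − 10080 = 30240 arrangements keep them apart.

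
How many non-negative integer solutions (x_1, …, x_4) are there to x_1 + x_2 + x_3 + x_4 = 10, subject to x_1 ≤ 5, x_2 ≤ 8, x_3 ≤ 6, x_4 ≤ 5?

192

Without the upper bounds there are C(13,3) = 286 ways to split 10 among 4 variables.
Subtract solutions that violate a single cap (substitute x_i' = x_i − (cap_i+1)): x_1 ≥ 6 gives C(7,3) = 35; x_2 ≥ 9 gives C(4,3) = 4; x_3 ≥ 7 gives C(6,3) = 20; x_4 ≥ 6 gives C(7,3) = 35. Together 94.
No two caps can be exceeded simultaneously, so the pair terms are all 0.
By inclusion–exclusion the count is 286 − 94 + 0 = 192.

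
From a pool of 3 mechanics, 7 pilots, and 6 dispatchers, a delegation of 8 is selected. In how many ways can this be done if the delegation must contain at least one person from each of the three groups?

With no constraint there are C(16,8) = 12870 possible selections.
Selections missing a whole group: no mechanics → C(13,8) = 1287; no pilots → C(9,8) = 9; no dispatchers → C(10,8) = 45.
Add back selections omitting two groups (i.e. drawn from a single group): C(3,8) + C(7,8) + C(6,8) = 0.
By inclusion–exclusion: 12870 − 1341 + 0 = 11529.

11529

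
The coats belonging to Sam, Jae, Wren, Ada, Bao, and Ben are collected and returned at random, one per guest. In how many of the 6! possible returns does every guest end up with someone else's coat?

Let Aᵢ be the assignments in which guest i gets their own coat. We want the size of the complement of A₁∪…∪A_6.
By inclusion–exclusion this is Σ_{j=0}^{6} (−1)^j C(6,j)·(6−j)!.
Computing: 720 − 720 + 360 − 120 + 30 − 6 + 1 = 265.

265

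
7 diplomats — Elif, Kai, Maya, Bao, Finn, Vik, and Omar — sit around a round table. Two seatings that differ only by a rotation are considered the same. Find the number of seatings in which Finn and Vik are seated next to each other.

Treat {Finn, Vik} as one unit (2 internal orders) and seat the resulting 6 units around the table: (5)! circular arrangements.
So 2 × (5)! = 2 × 120 = 240.

240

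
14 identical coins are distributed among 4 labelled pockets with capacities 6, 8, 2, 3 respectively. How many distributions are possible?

42

Without the upper bounds there are C(17,3) = 680 ways to split 14 among 4 pockets.
Subtract solutions that violate a single cap (substitute x_i' = x_i − (cap_i+1)): x_1 ≥ 7 gives C(10,3) = 120; x_2 ≥ 9 gives C(8,3) = 56; x_3 ≥ 3 gives C(14,3) = 364; x_4 ≥ 4 gives C(13,3) = 286. Together 826.
Add back pairs where two caps are both exceeded: 0 + 35 + 20 + 10 + 4 + 120 = 189.
Subtract triples: 0 + 0 + 1 + 0 = 1.
By inclusion–exclusion the count is 680 − 826 + 189 − 1 = 42.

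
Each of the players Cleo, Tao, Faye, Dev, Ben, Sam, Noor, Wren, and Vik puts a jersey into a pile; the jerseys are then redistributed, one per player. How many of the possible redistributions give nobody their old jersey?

133496

Count assignments avoiding every fixed point. For any j of the 9 players fixed to their old jersey, the other 9−j can be arranged in (9−j)! ways.
By inclusion–exclusion this is Σ_{j=0}^{9} (−1)^j C(9,j)·(9−j)!.
Computing: 362880 − 362880 + 181440 − 60480 + 15120 − 3024 + 504 − 72 + 9 − 1 = 133496.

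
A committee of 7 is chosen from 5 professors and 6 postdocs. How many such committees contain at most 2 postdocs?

15

Split by how many postdocs are chosen (0 through 2).
Sum: C(6,0)·C(5,7) + C(6,1)·C(5,6) + C(6,2)·C(5,5) = 0 + 0 + 15 = 15.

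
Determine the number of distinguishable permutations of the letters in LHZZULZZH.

Letter multiplicities in LHZZULZZH: H×2, L×2, U×1, Z×4.
The number of distinct arrangements is 9!/(4!·2!·2!) = 362880/96 = 3780.

3780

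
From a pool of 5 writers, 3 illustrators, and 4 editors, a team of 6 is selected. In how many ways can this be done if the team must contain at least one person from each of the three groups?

Total 6-person selections from all 12: C(12,6) = 924.
Selections missing a whole group: no writers → C(7,6) = 7; no illustrators → C(9,6) = 84; no editors → C(8,6) = 28.
Add back selections omitting two groups (i.e. drawn from a single group): C(5,6) + C(3,6) + C(4,6) = 0.
By inclusion–exclusion: 924 − 119 + 0 = 805.

805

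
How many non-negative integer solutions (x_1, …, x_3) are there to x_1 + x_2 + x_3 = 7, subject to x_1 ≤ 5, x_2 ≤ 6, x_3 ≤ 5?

29

Without the upper bounds there are C(9,2) = 36 ways to split 7 among 3 variables.
Subtract solutions that violate a single cap (substitute x_i' = x_i − (cap_i+1)): x_1 ≥ 6 gives C(3,2) = 3; x_2 ≥ 7 gives C(2,2) = 1; x_3 ≥ 6 gives C(3,2) = 3. Together 7.
No two caps can be exceeded simultaneously, so the pair terms are all 0.
By inclusion–exclusion the count is 36 − 7 + 0 = 29.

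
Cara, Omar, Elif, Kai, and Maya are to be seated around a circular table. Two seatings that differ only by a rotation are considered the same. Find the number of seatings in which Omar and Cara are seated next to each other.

Glue Omar and Cara into a block (2 internal orders). Seating 4 units around a circle gives (3)! arrangements.
So 2 × (3)! = 2 × 6 = 12.

12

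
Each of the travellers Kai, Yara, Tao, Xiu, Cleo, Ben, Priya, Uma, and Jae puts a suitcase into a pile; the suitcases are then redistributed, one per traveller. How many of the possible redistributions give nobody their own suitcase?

133496

Count assignments avoiding every fixed point. For any j of the 9 travellers fixed to their own suitcase, the other 9−j can be arranged in (9−j)! ways.
By inclusion–exclusion this is Σ_{j=0}^{9} (−1)^j C(9,j)·(9−j)!.
Computing: 362880 − 362880 + 181440 − 60480 + 15120 − 3024 + 504 − 72 + 9 − 1 = 133496.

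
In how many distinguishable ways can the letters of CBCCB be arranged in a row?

10

CBCCB has 5 letters with B appearing twice and C appearing 3 times.
So there are 5! / (3!·2!) = 10 distinguishable arrangements.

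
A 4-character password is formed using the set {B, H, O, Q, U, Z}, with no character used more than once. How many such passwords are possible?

360

With no repetition, fill the 4 characters in order: 6 choices, then 5, down to 3.
That product is 6 × 5 × 4 × 3 = 360.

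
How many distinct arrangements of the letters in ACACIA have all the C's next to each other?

Treat the 2 copies of C as a single block. The multiset to arrange is then {CC, A, A, A, I}, 5 items in all.
That gives (5)!/(3!) = 20 arrangements.

20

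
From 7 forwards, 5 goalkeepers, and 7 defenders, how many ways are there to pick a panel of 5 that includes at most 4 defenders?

Split by how many defenders are chosen (0 through 4).
Sum: C(7,0)·C(12,5) + C(7,1)·C(12,4) + C(7,2)·C(12,3) + C(7,3)·C(12,2) + C(7,4)·C(12,1) = 792 + 3465 + 4620 + 2310 + 420 = 11607.

11607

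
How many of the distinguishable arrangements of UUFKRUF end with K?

With the last slot taken by K, it remains to arrange the other 6 letters (UUFRUF).
Those 6 letters have F appearing twice and U appearing 3 times, giving (6)!/(3!·2!) = 60.

60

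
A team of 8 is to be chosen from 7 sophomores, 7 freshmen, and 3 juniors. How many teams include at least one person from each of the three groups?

21217

Unrestricted: C(17,8) = 24310 ways to pick any 8 of the 17.
Subtract selections that omit an entire group: no sophomores → C(10,8) = 45; no freshmen → C(10,8) = 45; no juniors → C(14,8) = 3003.
Add back selections omitting two groups (i.e. drawn from a single group): C(7,8) + C(7,8) + C(3,8) = 0.
By inclusion–exclusion: 24310 − 3093 + 0 = 21217.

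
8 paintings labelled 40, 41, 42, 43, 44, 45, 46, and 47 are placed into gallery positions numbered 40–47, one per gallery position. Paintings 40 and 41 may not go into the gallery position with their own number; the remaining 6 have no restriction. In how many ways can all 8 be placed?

30960

Let Aᵢ (for i ∈ {40, 41}) be the placements that put painting i in its forbidden gallery position. Any j of these fix j positions, leaving (8−j)! ways to fill the rest, and there are C(2,j) ways to pick which j.
By inclusion–exclusion, the number of valid placements is Σ_{j=0}^{2} (−1)^j C(2,j)·(8−j)!.
Computing: 40320 − 10080 + 720 = 30960.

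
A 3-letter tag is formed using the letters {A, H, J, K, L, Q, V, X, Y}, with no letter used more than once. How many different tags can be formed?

504

With no repetition, fill the 3 letters in order: 9 choices, then 8, down to 7.
That product is 9 × 8 × 7 = 504.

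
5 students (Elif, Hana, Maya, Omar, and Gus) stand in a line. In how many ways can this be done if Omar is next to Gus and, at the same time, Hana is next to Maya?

Treat {Omar,Gus} as one block (2 orders) and {Hana,Maya} as another (2 orders).
That leaves 3 units to arrange: 2 × 2 × 3! = 4 × 6 = 24.

24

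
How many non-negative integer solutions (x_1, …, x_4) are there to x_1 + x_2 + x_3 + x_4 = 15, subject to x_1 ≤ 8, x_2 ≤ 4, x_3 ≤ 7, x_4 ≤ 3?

90

Ignoring the caps, the number of non-negative solutions to x_1+…+x_4 = 15 is C(18,3) = 816.
Subtract solutions that violate a single cap (substitute x_i' = x_i − (cap_i+1)): x_1 ≥ 9 gives C(9,3) = 84; x_2 ≥ 5 gives C(13,3) = 286; x_3 ≥ 8 gives C(10,3) = 120; x_4 ≥ 4 gives C(14,3) = 364. Together 854.
Add back pairs where two caps are both exceeded: 4 + 0 + 10 + 10 + 84 + 20 = 128.
By inclusion–exclusion the count is 816 − 854 + 128 = 90.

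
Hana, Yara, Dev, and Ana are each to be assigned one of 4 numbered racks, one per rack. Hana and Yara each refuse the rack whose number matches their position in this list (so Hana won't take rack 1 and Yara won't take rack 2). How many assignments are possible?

14

Let Aᵢ (for i ∈ {1, 2}) be the placements that put person i in their forbidden rack. Any j of these fix j positions, leaving (4−j)! ways to fill the rest, and there are C(2,j) ways to pick which j.
By inclusion–exclusion, the number of valid placements is Σ_{j=0}^{2} (−1)^j C(2,j)·(4−j)!.
Computing: 24 − 12 + 2 = 14.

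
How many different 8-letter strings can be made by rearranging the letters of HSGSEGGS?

1120

HSGSEGGS has 8 letters with G appearing 3 times and S appearing 3 times.
Dividing 8! = 40320 by 3!·3! = 36 for the repeated letters gives 1120.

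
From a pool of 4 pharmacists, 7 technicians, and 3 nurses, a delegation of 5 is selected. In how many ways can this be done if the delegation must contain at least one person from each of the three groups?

Unrestricted: C(14,5) = 2002 ways to pick any 5 of the 14.
Selections missing a whole group: no pharmacists → C(10,5) = 252; no technicians → C(7,5) = 21; no nurses → C(11,5) = 462.
Add back selections omitting two groups (i.e. drawn from a single group): C(4,5) + C(7,5) + C(3,5) = 21.
By inclusion–exclusion: 2002 − 735 + 21 = 1288.

1288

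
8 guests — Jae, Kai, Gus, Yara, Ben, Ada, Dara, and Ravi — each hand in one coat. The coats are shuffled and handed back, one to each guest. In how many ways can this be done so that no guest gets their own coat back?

Let Aᵢ be the assignments in which guest i gets their own coat. We want the size of the complement of A₁∪…∪A_8.
By inclusion–exclusion this is Σ_{j=0}^{8} (−1)^j C(8,j)·(8−j)!.
Computing: 40320 − 40320 + 20160 − 6720 + 1680 − 336 + 56 − 8 + 1 = 14833.

14833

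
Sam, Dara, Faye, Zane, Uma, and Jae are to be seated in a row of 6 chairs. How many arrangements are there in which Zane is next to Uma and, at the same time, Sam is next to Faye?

Treat {Zane,Uma} as one block (2 orders) and {Sam,Faye} as another (2 orders).
That leaves 4 units to arrange: 2 × 2 × 4! = 4 × 24 = 96.

96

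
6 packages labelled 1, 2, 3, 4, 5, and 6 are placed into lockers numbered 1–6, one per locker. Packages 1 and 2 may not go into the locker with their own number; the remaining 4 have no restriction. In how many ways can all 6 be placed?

Let Aᵢ (for i ∈ {1, 2}) be the placements that put package i in its forbidden locker. Any j of these fix j positions, leaving (6−j)! ways to fill the rest, and there are C(2,j) ways to pick which j.
By inclusion–exclusion, the number of valid placements is Σ_{j=0}^{2} (−1)^j C(2,j)·(6−j)!.
Computing: 720 − 240 + 24 = 504.

504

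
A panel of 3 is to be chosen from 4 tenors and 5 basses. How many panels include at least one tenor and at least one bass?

70

Total 3-person selections from all 9: C(9,3) = 84.
Selections missing a whole group: no tenors → C(5,3) = 10; no basses → C(4,3) = 4.
Both groups omitted at once is impossible, so 84 − 14 = 70.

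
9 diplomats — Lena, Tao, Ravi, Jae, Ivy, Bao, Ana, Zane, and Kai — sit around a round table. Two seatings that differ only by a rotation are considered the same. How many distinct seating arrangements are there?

Seat Lena anywhere (absorbing the rotational symmetry), then permute the other 8: (8)! = 40320.

40320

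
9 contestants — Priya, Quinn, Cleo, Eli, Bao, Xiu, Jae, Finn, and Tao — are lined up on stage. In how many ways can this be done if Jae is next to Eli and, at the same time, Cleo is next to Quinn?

20160

Treat {Jae,Eli} as one block (2 orders) and {Cleo,Quinn} as another (2 orders).
That leaves 7 units to arrange: 2 × 2 × 7! = 4 × 5040 = 20160.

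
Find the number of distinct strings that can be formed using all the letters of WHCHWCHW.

560

The 8 letters of WHCHWCHW have repeats: C appearing twice, H appearing 3 times, and W appearing 3 times.
So there are 8! / (3!·3!·2!) = 560 distinguishable arrangements.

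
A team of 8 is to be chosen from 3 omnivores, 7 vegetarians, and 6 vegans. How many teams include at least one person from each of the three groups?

With no constraint there are C(16,8) = 12870 possible selections.
Subtract selections that omit an entire group: no omnivores → C(13,8) = 1287; no vegetarians → C(9,8) = 9; no vegans → C(10,8) = 45.
Add back selections omitting two groups (i.e. drawn from a single group): C(3,8) + C(7,8) + C(6,8) = 0.
By inclusion–exclusion: 12870 − 1341 + 0 = 11529.

11529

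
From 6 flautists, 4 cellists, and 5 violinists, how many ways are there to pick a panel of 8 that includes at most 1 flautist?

225

Split by how many flautists are chosen (0 through 1).
Sum: C(6,0)·C(9,8) + C(6,1)·C(9,7) = 9 + 216 = 225.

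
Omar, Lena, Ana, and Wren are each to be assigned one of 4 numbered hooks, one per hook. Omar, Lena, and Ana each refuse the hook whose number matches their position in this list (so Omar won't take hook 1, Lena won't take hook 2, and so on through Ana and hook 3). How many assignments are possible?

11

Let Aᵢ (for i ∈ {1, 2, 3}) be the placements that put person i in their forbidden hook. Any j of these fix j positions, leaving (4−j)! ways to fill the rest, and there are C(3,j) ways to pick which j.
By inclusion–exclusion, the number of valid placements is Σ_{j=0}^{3} (−1)^j C(3,j)·(4−j)!.
Computing: 24 − 18 + 6 − 1 = 11.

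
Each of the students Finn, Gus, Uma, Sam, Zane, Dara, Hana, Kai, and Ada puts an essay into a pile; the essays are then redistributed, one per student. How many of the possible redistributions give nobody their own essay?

This is the derangement count D_9: permutations of 9 items with no fixed point.
By inclusion–exclusion this is Σ_{j=0}^{9} (−1)^j C(9,j)·(9−j)!.
Computing: 362880 − 362880 + 181440 − 60480 + 15120 − 3024 + 504 − 72 + 9 − 1 = 133496.

133496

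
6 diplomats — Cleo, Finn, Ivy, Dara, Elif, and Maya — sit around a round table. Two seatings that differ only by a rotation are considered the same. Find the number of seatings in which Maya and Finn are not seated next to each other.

All circular seatings of 6 people number (5)! = 120.
Seatings with Maya beside Finn: treat them as a block with 2 internal orders, giving 2 × (4)! = 48.
Subtracting, 120 − 48 = 72.

72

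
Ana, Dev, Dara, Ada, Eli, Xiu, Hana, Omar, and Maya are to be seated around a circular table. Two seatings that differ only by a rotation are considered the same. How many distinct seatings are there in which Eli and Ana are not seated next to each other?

All circular seatings of 9 people number (8)! = 40320.
Those with Eli next to Ana: fuse the pair into one unit and seat 8 units around a circle — 2·(7)! = 10080.
Subtracting, 40320 − 10080 = 30240.

30240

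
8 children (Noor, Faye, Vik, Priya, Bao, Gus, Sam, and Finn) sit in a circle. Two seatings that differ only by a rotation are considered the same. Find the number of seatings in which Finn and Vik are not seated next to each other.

Without the restriction there are (7)! = 5040 seatings.
Those with Finn next to Vik: fuse the pair into one unit and seat 7 units around a circle — 2·(6)! = 1440.
Subtracting, 5040 − 1440 = 3600.

3600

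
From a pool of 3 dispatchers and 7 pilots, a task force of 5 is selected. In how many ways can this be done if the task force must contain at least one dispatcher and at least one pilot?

With no constraint there are C(10,5) = 252 possible selections.
Subtract selections that omit an entire group: no dispatchers → C(7,5) = 21; no pilots → C(3,5) = 0.
Both groups omitted at once is impossible, so 252 − 21 = 231.

231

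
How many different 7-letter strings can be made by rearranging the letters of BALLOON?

BALLOON has 7 letters with L appearing twice and O appearing twice.
Dividing 7! = 5040 by 2!·2! = 4 for the repeated letters gives 1260.

1260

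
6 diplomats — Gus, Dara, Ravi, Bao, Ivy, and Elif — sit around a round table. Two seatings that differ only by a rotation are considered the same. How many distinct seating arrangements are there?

120

Fix one person's seat to break rotational symmetry; the remaining 5 people can be arranged in (5)! = 120 ways.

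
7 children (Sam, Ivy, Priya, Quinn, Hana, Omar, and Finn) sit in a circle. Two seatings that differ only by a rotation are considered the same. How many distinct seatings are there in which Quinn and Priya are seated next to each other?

Treat {Quinn, Priya} as one unit (2 internal orders) and seat the resulting 6 units around the table: (5)! circular arrangements.
So 2 × (5)! = 2 × 120 = 240.

240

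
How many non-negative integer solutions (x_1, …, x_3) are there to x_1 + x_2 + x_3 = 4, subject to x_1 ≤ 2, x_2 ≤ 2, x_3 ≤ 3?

8

Ignoring the caps, the number of non-negative solutions to x_1+…+x_3 = 4 is C(6,2) = 15.
Subtract solutions that violate a single cap (substitute x_i' = x_i − (cap_i+1)): x_1 ≥ 3 gives C(3,2) = 3; x_2 ≥ 3 gives C(3,2) = 3; x_3 ≥ 4 gives C(2,2) = 1. Together 7.
No two caps can be exceeded simultaneously, so the pair terms are all 0.
By inclusion–exclusion the count is 15 − 7 + 0 = 8.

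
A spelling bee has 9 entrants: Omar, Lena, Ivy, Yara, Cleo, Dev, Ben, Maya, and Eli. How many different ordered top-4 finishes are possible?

3024

This is an ordered selection of 4 from 9: P(9,4).
That gives 9 × 8 × 7 × 6 = 3024.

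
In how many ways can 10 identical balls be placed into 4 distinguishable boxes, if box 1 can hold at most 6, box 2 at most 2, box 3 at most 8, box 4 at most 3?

Ignoring the caps, the number of non-negative solutions to x_1+…+x_4 = 10 is C(13,3) = 286.
Subtract solutions that violate a single cap (substitute x_i' = x_i − (cap_i+1)): x_1 ≥ 7 gives C(6,3) = 20; x_2 ≥ 3 gives C(10,3) = 120; x_3 ≥ 9 gives C(4,3) = 4; x_4 ≥ 4 gives C(9,3) = 84. Together 228.
Add back pairs where two caps are both exceeded: 1 + 0 + 0 + 0 + 20 + 0 = 21.
By inclusion–exclusion the count is 286 − 228 + 21 = 79.

79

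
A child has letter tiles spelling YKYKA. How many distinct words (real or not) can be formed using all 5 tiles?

The 5 letters of YKYKA have repeats: K appearing twice and Y appearing twice.
Dividing 5! = 120 by 2!·2! = 4 for the repeated letters gives 30.

30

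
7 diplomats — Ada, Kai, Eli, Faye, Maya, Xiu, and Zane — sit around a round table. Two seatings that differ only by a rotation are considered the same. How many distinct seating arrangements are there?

Seat Ada anywhere (absorbing the rotational symmetry), then permute the other 6: (6)! = 720.

720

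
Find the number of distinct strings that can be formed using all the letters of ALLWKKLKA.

5040

The 9 letters of ALLWKKLKA have repeats: A appearing twice, K appearing 3 times, and L appearing 3 times.
The number of distinct arrangements is 9!/(3!·3!·2!) = 362880/72 = 5040.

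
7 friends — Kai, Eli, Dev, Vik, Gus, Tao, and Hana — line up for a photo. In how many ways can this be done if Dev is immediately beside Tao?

1440

Treat {Dev, Tao} as a single unit. There are 6 units to order, and the pair itself can be ordered 2 ways.
So the count is 2·(6)! = 1440.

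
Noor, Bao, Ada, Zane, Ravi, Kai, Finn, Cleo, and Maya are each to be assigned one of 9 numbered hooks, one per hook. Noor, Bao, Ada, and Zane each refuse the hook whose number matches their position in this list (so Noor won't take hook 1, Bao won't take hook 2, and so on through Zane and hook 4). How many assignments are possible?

Let Aᵢ (for 1 ≤ i ≤ 4) be the placements that put person i in their forbidden hook. Any j of these fix j positions, leaving (9−j)! ways to fill the rest, and there are C(4,j) ways to pick which j.
By inclusion–exclusion, the number of valid placements is Σ_{j=0}^{4} (−1)^j C(4,j)·(9−j)!.
Computing: 362880 − 161280 + 30240 − 2880 + 120 = 229080.

229080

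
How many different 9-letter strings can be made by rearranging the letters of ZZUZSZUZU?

ZZUZSZUZU has 9 letters with U appearing 3 times and Z appearing 5 times.
The number of distinct arrangements is 9!/(5!·3!) = 362880/720 = 504.

504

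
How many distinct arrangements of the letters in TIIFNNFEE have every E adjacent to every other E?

5040

Treat the 2 copies of E as a single block. The multiset to arrange is then {EE, F, F, I, I, N, N, T}, 8 items in all.
That gives (8)!/(2!·2!·2!) = 5040 arrangements.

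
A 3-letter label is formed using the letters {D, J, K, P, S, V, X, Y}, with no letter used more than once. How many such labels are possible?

336

With no repetition, fill the 3 letters in order: 8 choices, then 7, down to 6.
That product is 8 × 7 × 6 = 336.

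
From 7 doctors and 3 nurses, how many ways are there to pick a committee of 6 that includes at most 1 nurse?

Split by how many nurses are chosen (0 through 1).
Sum: C(3,0)·C(7,6) + C(3,1)·C(7,5) = 7 + 63 = 70.

70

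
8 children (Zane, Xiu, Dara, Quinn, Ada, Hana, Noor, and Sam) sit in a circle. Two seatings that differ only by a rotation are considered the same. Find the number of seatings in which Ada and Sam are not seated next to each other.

3600

All circular seatings of 8 people number (7)! = 5040.
Those with Ada next to Sam: fuse the pair into one unit and seat 7 units around a circle — 2·(6)! = 1440.
Subtracting, 5040 − 1440 = 3600.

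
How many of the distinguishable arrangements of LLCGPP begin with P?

60

With the first slot taken by P, it remains to arrange the other 5 letters (LLCGP).
Those 5 letters have L appearing twice, giving (5)!/(2!) = 60.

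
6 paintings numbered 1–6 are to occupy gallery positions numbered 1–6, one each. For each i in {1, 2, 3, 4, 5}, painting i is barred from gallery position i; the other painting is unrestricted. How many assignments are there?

309

Let Aᵢ (for 1 ≤ i ≤ 5) be the placements that put painting i in its forbidden gallery position. Any j of these fix j positions, leaving (6−j)! ways to fill the rest, and there are C(5,j) ways to pick which j.
By inclusion–exclusion, the number of valid placements is Σ_{j=0}^{5} (−1)^j C(5,j)·(6−j)!.
Computing: 720 − 600 + 240 − 60 + 10 − 1 = 309.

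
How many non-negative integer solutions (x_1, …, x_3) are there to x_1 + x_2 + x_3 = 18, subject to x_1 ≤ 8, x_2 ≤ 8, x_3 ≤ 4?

6

By stars and bars, unrestricted non-negative solutions to x_1+…+x_3 = 18 number C(18+2,2) = 190.
Subtract solutions that violate a single cap (substitute x_i' = x_i − (cap_i+1)): x_1 ≥ 9 gives C(11,2) = 55; x_2 ≥ 9 gives C(11,2) = 55; x_3 ≥ 5 gives C(15,2) = 105. Together 215.
Add back pairs where two caps are both exceeded: 1 + 15 + 15 = 31.
By inclusion–exclusion the count is 190 − 215 + 31 = 6.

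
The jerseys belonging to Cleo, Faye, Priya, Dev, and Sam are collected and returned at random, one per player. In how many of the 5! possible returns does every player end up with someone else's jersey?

Count assignments avoiding every fixed point. For any j of the 5 players fixed to their old jersey, the other 5−j can be arranged in (5−j)! ways.
By inclusion–exclusion this is Σ_{j=0}^{5} (−1)^j C(5,j)·(5−j)!.
Computing: 120 − 120 + 60 − 20 + 5 − 1 = 44.

44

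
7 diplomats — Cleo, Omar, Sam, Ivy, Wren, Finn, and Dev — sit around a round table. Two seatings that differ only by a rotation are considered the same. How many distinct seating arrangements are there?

Around a circle, 7 distinct people have 7!/7 = (6)! = 720 rotationally distinct seatings.

720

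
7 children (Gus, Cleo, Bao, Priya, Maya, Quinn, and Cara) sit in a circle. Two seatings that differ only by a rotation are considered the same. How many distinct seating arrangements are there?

720

Seat Gus anywhere (absorbing the rotational symmetry), then permute the other 6: (6)! = 720.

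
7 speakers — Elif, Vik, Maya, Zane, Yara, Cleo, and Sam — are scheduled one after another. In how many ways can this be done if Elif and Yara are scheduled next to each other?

Treat {Elif, Yara} as a single unit. There are 6 units to order, and the pair itself can be ordered 2 ways.
So the count is 2·(6)! = 1440.

1440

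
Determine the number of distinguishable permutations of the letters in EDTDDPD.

Letter multiplicities in EDTDDPD: D×4, E×1, P×1, T×1.
So there are 7! / (4!) = 210 distinguishable arrangements.

210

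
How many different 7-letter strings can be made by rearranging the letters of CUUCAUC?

140

Letter multiplicities in CUUCAUC: A×1, C×3, U×3.
Dividing 7! = 5040 by 3!·3! = 36 for the repeated letters gives 140.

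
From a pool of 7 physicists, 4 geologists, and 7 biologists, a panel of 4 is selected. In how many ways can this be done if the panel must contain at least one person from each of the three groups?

1470

With no constraint there are C(18,4) = 3060 possible selections.
Selections missing a whole group: no physicists → C(11,4) = 330; no geologists → C(14,4) = 1001; no biologists → C(11,4) = 330.
Add back selections omitting two groups (i.e. drawn from a single group): C(7,4) + C(4,4) + C(7,4) = 71.
By inclusion–exclusion: 3060 − 1661 + 71 = 1470.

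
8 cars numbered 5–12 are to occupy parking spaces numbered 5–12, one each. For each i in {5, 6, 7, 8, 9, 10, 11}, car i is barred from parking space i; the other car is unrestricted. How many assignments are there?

16687

Let Aᵢ (for 5 ≤ i ≤ 11) be the placements that put car i in its forbidden parking space. Any j of these fix j positions, leaving (8−j)! ways to fill the rest, and there are C(7,j) ways to pick which j.
By inclusion–exclusion, the number of valid placements is Σ_{j=0}^{7} (−1)^j C(7,j)·(8−j)!.
Computing: 40320 − 35280 + 15120 − 4200 + 840 − 126 + 14 − 1 = 16687.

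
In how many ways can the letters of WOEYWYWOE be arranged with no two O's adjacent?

5880

There are 9!/(3!·2!·2!·2!) = 7560 arrangements of WOEYWYWOE in total.
If the two O's are adjacent, glue them into one block, leaving 8 items to arrange: (8)!/(3!·2!·2!) = 1680 ways.
Hence 7560 − 1680 = 5880.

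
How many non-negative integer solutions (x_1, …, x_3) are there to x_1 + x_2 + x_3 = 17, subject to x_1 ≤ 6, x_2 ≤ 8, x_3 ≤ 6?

Without the upper bounds there are C(19,2) = 171 ways to split 17 among 3 variables.
Subtract solutions that violate a single cap (substitute x_i' = x_i − (cap_i+1)): x_1 ≥ 7 gives C(12,2) = 66; x_2 ≥ 9 gives C(10,2) = 45; x_3 ≥ 7 gives C(12,2) = 66. Together 177.
Add back pairs where two caps are both exceeded: 3 + 10 + 3 = 16.
By inclusion–exclusion the count is 171 − 177 + 16 = 10.

10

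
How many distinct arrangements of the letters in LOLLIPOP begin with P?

420

With the first slot taken by P, it remains to arrange the other 7 letters (LOLLIOP).
Those 7 letters have L appearing 3 times and O appearing twice, giving (7)!/(3!·2!) = 420.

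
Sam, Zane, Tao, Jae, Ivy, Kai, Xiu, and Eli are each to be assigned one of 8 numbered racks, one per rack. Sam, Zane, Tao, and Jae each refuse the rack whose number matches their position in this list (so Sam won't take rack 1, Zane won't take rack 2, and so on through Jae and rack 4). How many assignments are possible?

Let Aᵢ (for 1 ≤ i ≤ 4) be the placements that put person i in their forbidden rack. Any j of these fix j positions, leaving (8−j)! ways to fill the rest, and there are C(4,j) ways to pick which j.
By inclusion–exclusion, the number of valid placements is Σ_{j=0}^{4} (−1)^j C(4,j)·(8−j)!.
Computing: 40320 − 20160 + 4320 − 480 + 24 = 24024.

24024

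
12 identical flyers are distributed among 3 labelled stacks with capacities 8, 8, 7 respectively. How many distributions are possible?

56

By stars and bars, unrestricted non-negative solutions to x_1+…+x_3 = 12 number C(12+2,2) = 91.
Subtract solutions that violate a single cap (substitute x_i' = x_i − (cap_i+1)): x_1 ≥ 9 gives C(5,2) = 10; x_2 ≥ 9 gives C(5,2) = 10; x_3 ≥ 8 gives C(6,2) = 15. Together 35.
No two caps can be exceeded simultaneously, so the pair terms are all 0.
By inclusion–exclusion the count is 91 − 35 + 0 = 56.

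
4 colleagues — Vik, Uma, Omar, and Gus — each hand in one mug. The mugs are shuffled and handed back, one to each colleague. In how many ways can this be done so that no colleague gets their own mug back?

9

Count assignments avoiding every fixed point. For any j of the 4 colleagues fixed to their own mug, the other 4−j can be arranged in (4−j)! ways.
By inclusion–exclusion this is Σ_{j=0}^{4} (−1)^j C(4,j)·(4−j)!.
Computing: 24 − 24 + 12 − 4 + 1 = 9.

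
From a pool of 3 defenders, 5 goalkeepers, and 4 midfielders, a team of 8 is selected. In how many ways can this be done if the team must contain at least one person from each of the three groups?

Unrestricted: C(12,8) = 495 ways to pick any 8 of the 12.
Subtract selections that omit an entire group: no defenders → C(9,8) = 9; no goalkeepers → C(7,8) = 0; no midfielders → C(8,8) = 1.
Add back selections omitting two groups (i.e. drawn from a single group): C(3,8) + C(5,8) + C(4,8) = 0.
By inclusion–exclusion: 495 − 10 + 0 = 485.

485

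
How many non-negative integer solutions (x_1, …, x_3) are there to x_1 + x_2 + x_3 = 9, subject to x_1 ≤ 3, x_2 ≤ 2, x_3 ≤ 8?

By stars and bars, unrestricted non-negative solutions to x_1+…+x_3 = 9 number C(9+2,2) = 55.
Subtract solutions that violate a single cap (substitute x_i' = x_i − (cap_i+1)): x_1 ≥ 4 gives C(7,2) = 21; x_2 ≥ 3 gives C(8,2) = 28; x_3 ≥ 9 gives C(2,2) = 1. Together 50.
Add back pairs where two caps are both exceeded: 6 + 0 + 0 = 6.
By inclusion–exclusion the count is 55 − 50 + 6 = 11.

11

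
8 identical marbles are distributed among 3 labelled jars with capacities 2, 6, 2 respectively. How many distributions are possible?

By stars and bars, unrestricted non-negative solutions to x_1+…+x_3 = 8 number C(8+2,2) = 45.
Subtract solutions that violate a single cap (substitute x_i' = x_i − (cap_i+1)): x_1 ≥ 3 gives C(7,2) = 21; x_2 ≥ 7 gives C(3,2) = 3; x_3 ≥ 3 gives C(7,2) = 21. Together 45.
Add back pairs where two caps are both exceeded: 0 + 6 + 0 = 6.
By inclusion–exclusion the count is 45 − 45 + 6 = 6.

6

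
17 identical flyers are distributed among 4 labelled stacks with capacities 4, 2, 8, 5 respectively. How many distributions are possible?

10

By stars and bars, unrestricted non-negative solutions to x_1+…+x_4 = 17 number C(17+3,3) = 1140.
Subtract solutions that violate a single cap (substitute x_i' = x_i − (cap_i+1)): x_1 ≥ 5 gives C(15,3) = 455; x_2 ≥ 3 gives C(17,3) = 680; x_3 ≥ 9 gives C(11,3) = 165; x_4 ≥ 6 gives C(14,3) = 364. Together 1664.
Add back pairs where two caps are both exceeded: 220 + 20 + 84 + 56 + 165 + 10 = 555.
Subtract triples: 1 + 20 + 0 + 0 = 21.
By inclusion–exclusion the count is 1140 − 1664 + 555 − 21 = 10.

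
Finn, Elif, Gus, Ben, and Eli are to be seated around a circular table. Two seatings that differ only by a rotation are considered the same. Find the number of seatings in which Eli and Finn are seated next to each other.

Treat {Eli, Finn} as one unit (2 internal orders) and seat the resulting 4 units around the table: (3)! circular arrangements.
So 2 × (3)! = 2 × 6 = 12.

12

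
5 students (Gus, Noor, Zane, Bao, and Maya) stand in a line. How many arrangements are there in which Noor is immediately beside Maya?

48

Glue Noor and Maya into one block (2 internal orders), leaving 4 units to arrange in a row.
That gives 2 × 4! = 2 × 24 = 48.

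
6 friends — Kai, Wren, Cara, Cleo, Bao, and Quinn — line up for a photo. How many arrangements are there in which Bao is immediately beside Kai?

240

Glue Bao and Kai into one block (2 internal orders), leaving 5 units to arrange in a row.
So the count is 2·(5)! = 240.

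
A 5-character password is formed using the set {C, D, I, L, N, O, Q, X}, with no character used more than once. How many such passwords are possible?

This is a permutation of 5 out of 8: P(8,5) = 8!/3!.
8 × 7 × 6 × 5 × 4 = 6720.

6720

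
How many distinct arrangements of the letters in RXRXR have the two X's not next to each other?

6

Total arrangements of RXRXR: 5!/(3!·2!) = 10.
If the two X's are adjacent, glue them into one block, leaving 4 items to arrange: (4)!/(3!) = 4 ways.
Subtracting, 10 − 4 = 6 arrangements keep the X's apart.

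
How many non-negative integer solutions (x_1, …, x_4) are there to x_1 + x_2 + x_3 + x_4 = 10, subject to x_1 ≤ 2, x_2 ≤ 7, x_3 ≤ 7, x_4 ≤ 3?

Without the upper bounds there are C(13,3) = 286 ways to split 10 among 4 variables.
Subtract solutions that violate a single cap (substitute x_i' = x_i − (cap_i+1)): x_1 ≥ 3 gives C(10,3) = 120; x_2 ≥ 8 gives C(5,3) = 10; x_3 ≥ 8 gives C(5,3) = 10; x_4 ≥ 4 gives C(9,3) = 84. Together 224.
Add back pairs where two caps are both exceeded: 0 + 0 + 20 + 0 + 0 + 0 = 20.
By inclusion–exclusion the count is 286 − 224 + 20 = 82.

82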